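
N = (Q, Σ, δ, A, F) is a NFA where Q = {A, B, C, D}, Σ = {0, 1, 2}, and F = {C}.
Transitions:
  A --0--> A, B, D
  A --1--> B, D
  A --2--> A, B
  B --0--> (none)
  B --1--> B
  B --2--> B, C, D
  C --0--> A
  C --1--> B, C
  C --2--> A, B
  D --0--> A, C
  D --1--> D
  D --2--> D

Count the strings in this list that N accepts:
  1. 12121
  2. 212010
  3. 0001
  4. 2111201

12121: accepted
212010: accepted
0001: accepted
2111201: accepted

4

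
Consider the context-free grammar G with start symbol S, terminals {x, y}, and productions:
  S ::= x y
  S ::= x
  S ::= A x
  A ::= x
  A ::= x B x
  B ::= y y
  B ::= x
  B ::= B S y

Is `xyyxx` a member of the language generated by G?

yes

S ⇒ Ax ⇒ xBxx ⇒ xyyxx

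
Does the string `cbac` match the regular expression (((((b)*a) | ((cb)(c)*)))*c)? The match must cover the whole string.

yes

Split as cba·c: ((((b)*a)|((cb)(c)*)))* matches cba and c matches c.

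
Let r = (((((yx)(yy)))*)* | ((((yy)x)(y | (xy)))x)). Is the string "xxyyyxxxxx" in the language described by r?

Neither ((((yx)(yy)))*)* nor ((((yy)x)(y|(xy)))x) matches xxyyyxxxxx.

no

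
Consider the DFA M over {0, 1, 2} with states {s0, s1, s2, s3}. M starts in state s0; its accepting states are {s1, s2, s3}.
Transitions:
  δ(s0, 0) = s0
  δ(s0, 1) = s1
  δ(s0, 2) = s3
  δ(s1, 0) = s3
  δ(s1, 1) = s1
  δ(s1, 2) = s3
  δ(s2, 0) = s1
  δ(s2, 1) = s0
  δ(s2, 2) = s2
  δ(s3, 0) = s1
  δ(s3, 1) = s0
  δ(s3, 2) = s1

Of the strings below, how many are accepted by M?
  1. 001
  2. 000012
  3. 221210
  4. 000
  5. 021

2

001: accepted
000012: accepted
221210: rejected
000: rejected
021: rejected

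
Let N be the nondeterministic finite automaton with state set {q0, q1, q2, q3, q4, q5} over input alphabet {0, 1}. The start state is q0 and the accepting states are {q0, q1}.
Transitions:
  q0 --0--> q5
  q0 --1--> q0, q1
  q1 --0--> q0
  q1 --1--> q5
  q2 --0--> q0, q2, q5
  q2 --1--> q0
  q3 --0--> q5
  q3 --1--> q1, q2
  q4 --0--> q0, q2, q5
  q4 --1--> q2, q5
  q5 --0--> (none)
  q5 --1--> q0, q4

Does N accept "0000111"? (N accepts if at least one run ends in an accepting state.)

rejected

Start: {q0}
read 0: {q5}
read 0: {}
The reachable set is empty and stays empty for the remaining 5 symbols.
Reachable ∩ accepting = {} — empty.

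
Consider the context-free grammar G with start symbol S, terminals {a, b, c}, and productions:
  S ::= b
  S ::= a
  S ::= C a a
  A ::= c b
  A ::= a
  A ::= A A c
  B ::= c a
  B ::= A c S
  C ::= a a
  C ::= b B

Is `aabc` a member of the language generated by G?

no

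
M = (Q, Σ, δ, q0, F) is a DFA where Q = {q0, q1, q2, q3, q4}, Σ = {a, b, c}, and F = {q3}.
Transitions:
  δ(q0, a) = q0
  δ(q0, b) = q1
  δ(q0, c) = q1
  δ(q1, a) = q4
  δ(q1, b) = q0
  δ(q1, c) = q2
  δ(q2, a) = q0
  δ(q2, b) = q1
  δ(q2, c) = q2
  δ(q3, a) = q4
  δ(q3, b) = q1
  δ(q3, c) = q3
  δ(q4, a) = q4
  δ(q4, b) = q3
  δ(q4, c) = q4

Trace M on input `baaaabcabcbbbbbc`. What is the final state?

q2

q0 --b--> q1
q1 --a--> q4
q4 --a--> q4
q4 --a--> q4
q4 --a--> q4
q4 --b--> q3
q3 --c--> q3
q3 --a--> q4
q4 --b--> q3
q3 --c--> q3
q3 --b--> q1
q1 --b--> q0
q0 --b--> q1
q1 --b--> q0
q0 --b--> q1
q1 --c--> q2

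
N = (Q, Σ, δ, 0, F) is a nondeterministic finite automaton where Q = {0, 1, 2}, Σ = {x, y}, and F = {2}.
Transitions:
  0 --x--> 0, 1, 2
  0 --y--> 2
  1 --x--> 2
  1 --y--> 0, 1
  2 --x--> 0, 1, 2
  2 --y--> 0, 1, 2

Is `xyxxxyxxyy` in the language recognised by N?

Start: {0}
read x: {0, 1, 2}
read y: {0, 1, 2}
read x: {0, 1, 2}
read x: {0, 1, 2}
read x: {0, 1, 2}
read y: {0, 1, 2}
read x: {0, 1, 2}
read x: {0, 1, 2}
read y: {0, 1, 2}
read y: {0, 1, 2}
Reachable ∩ accepting = {2} — nonempty.

accepted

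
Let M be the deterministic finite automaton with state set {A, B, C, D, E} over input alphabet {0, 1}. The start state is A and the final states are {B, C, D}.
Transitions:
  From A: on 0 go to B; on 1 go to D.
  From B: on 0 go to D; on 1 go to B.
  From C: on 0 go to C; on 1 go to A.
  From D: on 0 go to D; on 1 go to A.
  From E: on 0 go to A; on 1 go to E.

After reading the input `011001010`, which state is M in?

A --0--> B
B --1--> B
B --1--> B
B --0--> D
D --0--> D
D --1--> A
A --0--> B
B --1--> B
B --0--> D

D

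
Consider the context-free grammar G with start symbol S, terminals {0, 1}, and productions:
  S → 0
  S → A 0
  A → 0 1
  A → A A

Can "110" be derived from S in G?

no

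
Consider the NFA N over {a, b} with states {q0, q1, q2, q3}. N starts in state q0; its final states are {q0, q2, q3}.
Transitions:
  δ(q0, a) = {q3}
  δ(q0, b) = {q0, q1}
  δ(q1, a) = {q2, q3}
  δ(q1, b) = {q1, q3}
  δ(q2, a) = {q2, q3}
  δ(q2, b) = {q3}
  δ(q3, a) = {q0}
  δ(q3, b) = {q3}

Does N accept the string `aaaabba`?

Start: {q0}
read a: {q3}
read a: {q0}
read a: {q3}
read a: {q0}
read b: {q0, q1}
read b: {q0, q1, q3}
read a: {q0, q2, q3}
Reachable ∩ accepting = {q0, q2, q3} — nonempty.

accepted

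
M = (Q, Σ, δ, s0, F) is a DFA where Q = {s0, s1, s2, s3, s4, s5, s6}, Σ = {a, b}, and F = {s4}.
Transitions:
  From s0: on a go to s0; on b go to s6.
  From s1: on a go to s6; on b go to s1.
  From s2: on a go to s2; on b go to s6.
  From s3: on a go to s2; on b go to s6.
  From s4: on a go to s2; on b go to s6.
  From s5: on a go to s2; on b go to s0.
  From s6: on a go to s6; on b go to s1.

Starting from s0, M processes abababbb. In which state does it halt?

s0 --a--> s0
s0 --b--> s6
s6 --a--> s6
s6 --b--> s1
s1 --a--> s6
s6 --b--> s1
s1 --b--> s1
s1 --b--> s1

s1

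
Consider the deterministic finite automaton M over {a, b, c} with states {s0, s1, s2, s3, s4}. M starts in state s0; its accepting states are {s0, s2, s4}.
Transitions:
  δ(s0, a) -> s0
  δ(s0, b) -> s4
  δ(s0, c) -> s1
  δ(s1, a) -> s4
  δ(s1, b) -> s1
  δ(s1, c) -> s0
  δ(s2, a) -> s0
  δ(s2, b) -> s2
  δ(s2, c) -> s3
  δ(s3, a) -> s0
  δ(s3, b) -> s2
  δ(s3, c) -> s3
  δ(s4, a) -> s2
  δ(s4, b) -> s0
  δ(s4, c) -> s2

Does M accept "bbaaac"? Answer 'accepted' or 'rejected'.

s0 --b--> s4
s4 --b--> s0
s0 --a--> s0
s0 --a--> s0
s0 --a--> s0
s0 --c--> s1
End in state s1, which is not an accepting state.

rejected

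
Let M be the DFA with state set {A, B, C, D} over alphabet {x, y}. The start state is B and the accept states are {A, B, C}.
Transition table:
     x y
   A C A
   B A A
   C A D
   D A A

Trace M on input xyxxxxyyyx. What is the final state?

C

B --x--> A
A --y--> A
A --x--> C
C --x--> A
A --x--> C
C --x--> A
A --y--> A
A --y--> A
A --y--> A
A --x--> C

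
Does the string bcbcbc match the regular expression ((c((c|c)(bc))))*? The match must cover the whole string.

no

bcbcbc cannot be split into zero or more pieces each matching (c((c|c)(bc))).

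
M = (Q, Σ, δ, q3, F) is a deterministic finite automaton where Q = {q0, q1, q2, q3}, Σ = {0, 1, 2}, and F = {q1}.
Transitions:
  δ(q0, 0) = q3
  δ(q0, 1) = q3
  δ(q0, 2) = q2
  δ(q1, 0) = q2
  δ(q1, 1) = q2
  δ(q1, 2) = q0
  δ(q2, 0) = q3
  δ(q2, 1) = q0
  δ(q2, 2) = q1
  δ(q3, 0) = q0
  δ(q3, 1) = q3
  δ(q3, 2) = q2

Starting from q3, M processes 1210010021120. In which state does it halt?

q3 --1--> q3
q3 --2--> q2
q2 --1--> q0
q0 --0--> q3
q3 --0--> q0
q0 --1--> q3
q3 --0--> q0
q0 --0--> q3
q3 --2--> q2
q2 --1--> q0
q0 --1--> q3
q3 --2--> q2
q2 --0--> q3

q3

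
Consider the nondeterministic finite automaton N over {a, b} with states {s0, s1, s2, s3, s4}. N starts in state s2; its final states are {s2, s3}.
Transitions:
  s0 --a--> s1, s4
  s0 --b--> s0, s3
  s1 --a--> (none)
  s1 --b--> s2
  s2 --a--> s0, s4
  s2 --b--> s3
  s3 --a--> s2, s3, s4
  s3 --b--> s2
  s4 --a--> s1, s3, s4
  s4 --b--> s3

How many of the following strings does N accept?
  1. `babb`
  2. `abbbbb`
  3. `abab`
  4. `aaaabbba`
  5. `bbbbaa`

5

`babb`: accepted
`abbbbb`: accepted
`abab`: accepted
`aaaabbba`: accepted
`bbbbaa`: accepted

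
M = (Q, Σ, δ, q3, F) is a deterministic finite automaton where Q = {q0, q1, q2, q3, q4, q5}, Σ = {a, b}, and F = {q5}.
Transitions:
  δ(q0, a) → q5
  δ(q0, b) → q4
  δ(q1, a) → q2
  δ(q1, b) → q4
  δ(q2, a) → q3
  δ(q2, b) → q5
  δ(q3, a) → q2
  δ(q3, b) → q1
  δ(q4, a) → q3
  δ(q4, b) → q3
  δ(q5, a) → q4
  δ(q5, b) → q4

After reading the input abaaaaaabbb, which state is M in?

q3 --a--> q2
q2 --b--> q5
q5 --a--> q4
q4 --a--> q3
q3 --a--> q2
q2 --a--> q3
q3 --a--> q2
q2 --a--> q3
q3 --b--> q1
q1 --b--> q4
q4 --b--> q3

q3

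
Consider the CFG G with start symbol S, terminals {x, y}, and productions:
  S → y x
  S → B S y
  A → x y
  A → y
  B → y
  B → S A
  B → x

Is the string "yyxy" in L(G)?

S ⇒ BSy ⇒ ySy ⇒ yyxy

yes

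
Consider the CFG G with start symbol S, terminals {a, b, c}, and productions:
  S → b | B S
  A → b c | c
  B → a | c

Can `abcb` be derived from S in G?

no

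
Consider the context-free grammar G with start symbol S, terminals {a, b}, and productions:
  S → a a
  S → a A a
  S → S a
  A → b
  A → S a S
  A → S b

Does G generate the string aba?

S ⇒ aAa ⇒ aba

yes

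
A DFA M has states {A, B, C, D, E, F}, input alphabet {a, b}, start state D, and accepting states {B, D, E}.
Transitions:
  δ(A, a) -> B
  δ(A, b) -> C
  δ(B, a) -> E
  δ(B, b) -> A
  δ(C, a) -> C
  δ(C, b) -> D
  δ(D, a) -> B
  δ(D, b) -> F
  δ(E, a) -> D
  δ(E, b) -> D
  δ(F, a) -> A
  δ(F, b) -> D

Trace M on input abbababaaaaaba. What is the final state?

B

D --a--> B
B --b--> A
A --b--> C
C --a--> C
C --b--> D
D --a--> B
B --b--> A
A --a--> B
B --a--> E
E --a--> D
D --a--> B
B --a--> E
E --b--> D
D --a--> B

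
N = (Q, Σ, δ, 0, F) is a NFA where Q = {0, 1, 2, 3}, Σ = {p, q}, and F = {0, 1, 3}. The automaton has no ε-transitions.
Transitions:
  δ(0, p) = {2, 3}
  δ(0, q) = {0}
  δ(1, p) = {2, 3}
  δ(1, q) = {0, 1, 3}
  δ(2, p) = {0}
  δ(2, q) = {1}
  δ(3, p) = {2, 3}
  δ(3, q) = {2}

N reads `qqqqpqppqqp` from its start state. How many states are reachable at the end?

2

Start: {0}
read q: {0}
read q: {0}
read q: {0}
read q: {0}
read p: {2, 3}
read q: {1, 2}
read p: {0, 2, 3}
read p: {0, 2, 3}
read q: {0, 1, 2}
read q: {0, 1, 3}
read p: {2, 3}
Final reachable set {2, 3} has 2 states.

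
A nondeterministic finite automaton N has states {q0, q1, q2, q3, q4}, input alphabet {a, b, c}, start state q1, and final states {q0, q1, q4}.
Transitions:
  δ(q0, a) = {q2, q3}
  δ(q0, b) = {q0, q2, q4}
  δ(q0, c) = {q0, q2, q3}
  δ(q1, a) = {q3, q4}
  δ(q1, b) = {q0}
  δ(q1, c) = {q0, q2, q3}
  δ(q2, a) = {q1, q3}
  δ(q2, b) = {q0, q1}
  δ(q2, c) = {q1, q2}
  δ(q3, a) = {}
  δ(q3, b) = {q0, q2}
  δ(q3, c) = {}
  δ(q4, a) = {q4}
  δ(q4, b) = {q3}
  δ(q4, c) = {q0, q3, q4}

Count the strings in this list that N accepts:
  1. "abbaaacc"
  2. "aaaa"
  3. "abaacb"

3

"abbaaacc": accepted
"aaaa": accepted
"abaacb": accepted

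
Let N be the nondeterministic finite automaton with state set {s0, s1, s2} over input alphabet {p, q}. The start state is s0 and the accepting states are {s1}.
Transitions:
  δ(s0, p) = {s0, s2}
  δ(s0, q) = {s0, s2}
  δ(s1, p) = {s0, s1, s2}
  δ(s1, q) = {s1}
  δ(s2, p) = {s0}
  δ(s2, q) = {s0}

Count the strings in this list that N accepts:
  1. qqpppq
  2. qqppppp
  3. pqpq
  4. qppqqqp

0

qqpppq: rejected
qqppppp: rejected
pqpq: rejected
qppqqqp: rejected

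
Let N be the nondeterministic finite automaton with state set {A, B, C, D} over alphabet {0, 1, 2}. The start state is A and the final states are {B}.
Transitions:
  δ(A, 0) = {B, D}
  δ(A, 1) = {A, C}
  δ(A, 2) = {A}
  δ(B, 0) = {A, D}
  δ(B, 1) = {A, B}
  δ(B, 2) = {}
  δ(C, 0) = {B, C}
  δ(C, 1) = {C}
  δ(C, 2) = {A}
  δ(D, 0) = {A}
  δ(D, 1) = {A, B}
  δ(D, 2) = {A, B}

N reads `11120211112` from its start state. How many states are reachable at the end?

1

Start: {A}
read 1: {A, C}
read 1: {A, C}
read 1: {A, C}
read 2: {A}
read 0: {B, D}
read 2: {A, B}
read 1: {A, B, C}
read 1: {A, B, C}
read 1: {A, B, C}
read 1: {A, B, C}
read 2: {A}
Final reachable set {A} has 1 state.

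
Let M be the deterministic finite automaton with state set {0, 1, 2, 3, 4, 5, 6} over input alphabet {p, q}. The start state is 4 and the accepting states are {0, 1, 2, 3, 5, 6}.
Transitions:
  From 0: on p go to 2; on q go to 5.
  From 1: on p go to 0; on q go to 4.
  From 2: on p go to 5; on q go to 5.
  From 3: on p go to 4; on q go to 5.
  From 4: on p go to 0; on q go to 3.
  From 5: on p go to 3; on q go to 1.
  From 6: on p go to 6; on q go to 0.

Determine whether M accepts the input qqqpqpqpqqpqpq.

accepted

4 --q--> 3
3 --q--> 5
5 --q--> 1
1 --p--> 0
0 --q--> 5
5 --p--> 3
3 --q--> 5
5 --p--> 3
3 --q--> 5
5 --q--> 1
1 --p--> 0
0 --q--> 5
5 --p--> 3
3 --q--> 5
End in state 5, which is an accepting state.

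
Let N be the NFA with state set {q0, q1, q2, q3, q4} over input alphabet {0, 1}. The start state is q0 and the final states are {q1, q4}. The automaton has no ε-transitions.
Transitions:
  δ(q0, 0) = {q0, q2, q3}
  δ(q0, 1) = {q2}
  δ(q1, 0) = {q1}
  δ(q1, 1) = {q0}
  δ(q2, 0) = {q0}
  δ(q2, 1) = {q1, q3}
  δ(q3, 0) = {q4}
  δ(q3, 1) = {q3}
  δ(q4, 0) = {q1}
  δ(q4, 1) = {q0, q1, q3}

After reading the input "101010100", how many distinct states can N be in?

3

Start: {q0}
read 1: {q2}
read 0: {q0}
read 1: {q2}
read 0: {q0}
read 1: {q2}
read 0: {q0}
read 1: {q2}
read 0: {q0}
read 0: {q0, q2, q3}
Final reachable set {q0, q2, q3} has 3 states.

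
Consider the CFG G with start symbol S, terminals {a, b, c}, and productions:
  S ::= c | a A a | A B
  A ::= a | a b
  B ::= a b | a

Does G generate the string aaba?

S ⇒ aAa ⇒ aaba

yes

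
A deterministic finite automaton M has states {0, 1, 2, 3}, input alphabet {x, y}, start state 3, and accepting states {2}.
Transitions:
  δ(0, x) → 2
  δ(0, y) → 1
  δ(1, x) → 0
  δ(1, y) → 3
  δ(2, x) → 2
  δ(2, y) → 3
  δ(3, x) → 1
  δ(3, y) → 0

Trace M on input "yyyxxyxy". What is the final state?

1

3 --y--> 0
0 --y--> 1
1 --y--> 3
3 --x--> 1
1 --x--> 0
0 --y--> 1
1 --x--> 0
0 --y--> 1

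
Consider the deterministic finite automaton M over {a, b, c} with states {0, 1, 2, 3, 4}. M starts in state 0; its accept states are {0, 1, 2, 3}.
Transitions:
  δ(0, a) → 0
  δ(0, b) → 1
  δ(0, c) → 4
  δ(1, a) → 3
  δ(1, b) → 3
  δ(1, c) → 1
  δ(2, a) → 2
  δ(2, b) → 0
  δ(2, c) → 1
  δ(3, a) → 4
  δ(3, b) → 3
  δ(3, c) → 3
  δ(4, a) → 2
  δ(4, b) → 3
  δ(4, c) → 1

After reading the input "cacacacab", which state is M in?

0 --c--> 4
4 --a--> 2
2 --c--> 1
1 --a--> 3
3 --c--> 3
3 --a--> 4
4 --c--> 1
1 --a--> 3
3 --b--> 3

3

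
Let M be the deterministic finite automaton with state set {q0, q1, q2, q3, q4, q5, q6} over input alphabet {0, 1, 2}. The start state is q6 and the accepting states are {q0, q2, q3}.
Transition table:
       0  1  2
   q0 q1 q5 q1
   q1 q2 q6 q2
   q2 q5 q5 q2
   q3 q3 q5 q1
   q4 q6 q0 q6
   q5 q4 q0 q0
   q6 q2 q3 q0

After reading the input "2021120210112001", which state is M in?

q6 --2--> q0
q0 --0--> q1
q1 --2--> q2
q2 --1--> q5
q5 --1--> q0
q0 --2--> q1
q1 --0--> q2
q2 --2--> q2
q2 --1--> q5
q5 --0--> q4
q4 --1--> q0
q0 --1--> q5
q5 --2--> q0
q0 --0--> q1
q1 --0--> q2
q2 --1--> q5

q5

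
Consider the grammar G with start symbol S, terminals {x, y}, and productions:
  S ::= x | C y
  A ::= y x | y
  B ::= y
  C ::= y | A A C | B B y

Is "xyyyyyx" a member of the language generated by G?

no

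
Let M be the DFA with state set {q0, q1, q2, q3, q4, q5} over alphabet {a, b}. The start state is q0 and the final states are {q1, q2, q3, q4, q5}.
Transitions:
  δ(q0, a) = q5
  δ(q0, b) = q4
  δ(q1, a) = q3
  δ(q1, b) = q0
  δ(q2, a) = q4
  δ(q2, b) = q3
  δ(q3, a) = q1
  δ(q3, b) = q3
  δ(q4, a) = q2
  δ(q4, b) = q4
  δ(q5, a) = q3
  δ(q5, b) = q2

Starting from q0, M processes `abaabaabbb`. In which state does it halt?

q3

q0 --a--> q5
q5 --b--> q2
q2 --a--> q4
q4 --a--> q2
q2 --b--> q3
q3 --a--> q1
q1 --a--> q3
q3 --b--> q3
q3 --b--> q3
q3 --b--> q3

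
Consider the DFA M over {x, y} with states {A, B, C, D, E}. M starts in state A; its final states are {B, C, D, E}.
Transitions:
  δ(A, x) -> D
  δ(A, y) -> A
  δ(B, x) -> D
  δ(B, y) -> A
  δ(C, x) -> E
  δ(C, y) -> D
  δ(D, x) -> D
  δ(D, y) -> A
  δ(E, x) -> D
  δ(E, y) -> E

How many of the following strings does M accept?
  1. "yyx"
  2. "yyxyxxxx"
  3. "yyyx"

"yyx": accepted
"yyxyxxxx": accepted
"yyyx": accepted

3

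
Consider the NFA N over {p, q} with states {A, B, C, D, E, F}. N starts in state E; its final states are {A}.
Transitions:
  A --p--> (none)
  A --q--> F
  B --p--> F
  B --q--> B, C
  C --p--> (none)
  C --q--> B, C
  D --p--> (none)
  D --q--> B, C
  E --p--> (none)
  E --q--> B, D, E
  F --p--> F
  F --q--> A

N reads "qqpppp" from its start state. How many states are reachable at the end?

Start: {E}
read q: {B, D, E}
read q: {B, C, D, E}
read p: {F}
read p: {F}
read p: {F}
read p: {F}
Final reachable set {F} has 1 state.

1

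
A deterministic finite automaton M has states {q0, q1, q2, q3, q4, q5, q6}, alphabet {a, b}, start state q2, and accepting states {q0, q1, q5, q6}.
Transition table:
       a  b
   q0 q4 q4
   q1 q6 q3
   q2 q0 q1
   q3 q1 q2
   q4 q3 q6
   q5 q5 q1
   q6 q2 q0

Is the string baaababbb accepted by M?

rejected

q2 --b--> q1
q1 --a--> q6
q6 --a--> q2
q2 --a--> q0
q0 --b--> q4
q4 --a--> q3
q3 --b--> q2
q2 --b--> q1
q1 --b--> q3
End in state q3, which is not an accepting state.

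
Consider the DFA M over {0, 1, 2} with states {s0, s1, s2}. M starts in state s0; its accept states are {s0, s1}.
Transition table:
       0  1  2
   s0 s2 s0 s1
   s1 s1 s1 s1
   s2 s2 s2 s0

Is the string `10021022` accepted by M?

s0 --1--> s0
s0 --0--> s2
s2 --0--> s2
s2 --2--> s0
s0 --1--> s0
s0 --0--> s2
s2 --2--> s0
s0 --2--> s1
End in state s1, which is an accepting state.

accepted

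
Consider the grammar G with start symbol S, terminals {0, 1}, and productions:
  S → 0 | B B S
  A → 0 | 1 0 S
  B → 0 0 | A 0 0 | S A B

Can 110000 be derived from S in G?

no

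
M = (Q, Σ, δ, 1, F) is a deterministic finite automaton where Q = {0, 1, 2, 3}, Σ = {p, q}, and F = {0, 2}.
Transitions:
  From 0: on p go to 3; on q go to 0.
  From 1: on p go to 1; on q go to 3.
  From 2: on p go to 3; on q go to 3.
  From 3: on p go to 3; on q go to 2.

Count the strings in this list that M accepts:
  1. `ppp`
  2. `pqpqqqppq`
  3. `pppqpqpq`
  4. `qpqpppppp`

2

`ppp`: rejected
`pqpqqqppq`: accepted
`pppqpqpq`: accepted
`qpqpppppp`: rejected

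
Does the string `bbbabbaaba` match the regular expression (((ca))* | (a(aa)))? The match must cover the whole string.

Neither ((ca))* nor (a(aa)) matches bbbabbaaba.

no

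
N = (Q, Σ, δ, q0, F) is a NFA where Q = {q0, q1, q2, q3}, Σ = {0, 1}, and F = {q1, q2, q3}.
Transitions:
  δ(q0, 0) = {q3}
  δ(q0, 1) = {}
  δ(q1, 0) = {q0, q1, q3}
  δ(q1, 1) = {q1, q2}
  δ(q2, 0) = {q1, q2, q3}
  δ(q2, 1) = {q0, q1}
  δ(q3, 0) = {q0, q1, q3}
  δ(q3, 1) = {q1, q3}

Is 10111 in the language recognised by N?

rejected

Start: {q0}
read 1: {}
The reachable set is empty and stays empty for the remaining 4 symbols.
Reachable ∩ accepting = {} — empty.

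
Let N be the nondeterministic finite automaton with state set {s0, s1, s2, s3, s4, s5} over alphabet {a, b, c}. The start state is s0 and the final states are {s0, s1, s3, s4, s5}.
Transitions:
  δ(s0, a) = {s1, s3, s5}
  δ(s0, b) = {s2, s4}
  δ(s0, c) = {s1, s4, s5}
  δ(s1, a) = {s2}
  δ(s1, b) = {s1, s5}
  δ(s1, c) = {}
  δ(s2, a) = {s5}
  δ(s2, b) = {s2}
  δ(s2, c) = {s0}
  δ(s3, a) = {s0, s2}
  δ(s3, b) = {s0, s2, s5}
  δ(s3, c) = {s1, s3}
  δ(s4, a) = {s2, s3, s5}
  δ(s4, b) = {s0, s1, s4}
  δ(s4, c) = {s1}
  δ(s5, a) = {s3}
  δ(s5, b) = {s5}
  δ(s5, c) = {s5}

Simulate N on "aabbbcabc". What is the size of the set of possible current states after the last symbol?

Start: {s0}
read a: {s1, s3, s5}
read a: {s0, s2, s3}
read b: {s0, s2, s4, s5}
read b: {s0, s1, s2, s4, s5}
read b: {s0, s1, s2, s4, s5}
read c: {s0, s1, s4, s5}
read a: {s1, s2, s3, s5}
read b: {s0, s1, s2, s5}
read c: {s0, s1, s4, s5}
Final reachable set {s0, s1, s4, s5} has 4 states.

4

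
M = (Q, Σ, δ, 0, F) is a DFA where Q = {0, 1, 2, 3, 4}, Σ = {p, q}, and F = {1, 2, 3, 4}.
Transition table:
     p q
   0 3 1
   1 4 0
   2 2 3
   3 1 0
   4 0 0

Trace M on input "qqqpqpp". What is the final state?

0 --q--> 1
1 --q--> 0
0 --q--> 1
1 --p--> 4
4 --q--> 0
0 --p--> 3
3 --p--> 1

1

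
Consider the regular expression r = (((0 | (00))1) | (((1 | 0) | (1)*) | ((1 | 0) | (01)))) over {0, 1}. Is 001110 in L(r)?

no

Neither ((0|(00))1) nor (((1|0)|(1)*)|((1|0)|(01))) matches 001110.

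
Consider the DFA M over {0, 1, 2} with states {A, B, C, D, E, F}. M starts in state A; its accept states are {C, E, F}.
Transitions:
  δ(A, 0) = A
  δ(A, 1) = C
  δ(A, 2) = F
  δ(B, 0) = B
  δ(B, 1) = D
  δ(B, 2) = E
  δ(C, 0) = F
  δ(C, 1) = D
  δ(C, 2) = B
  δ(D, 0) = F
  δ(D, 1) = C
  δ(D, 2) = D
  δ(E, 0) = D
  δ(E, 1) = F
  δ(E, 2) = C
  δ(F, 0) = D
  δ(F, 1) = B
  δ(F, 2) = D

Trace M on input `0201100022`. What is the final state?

A --0--> A
A --2--> F
F --0--> D
D --1--> C
C --1--> D
D --0--> F
F --0--> D
D --0--> F
F --2--> D
D --2--> D

D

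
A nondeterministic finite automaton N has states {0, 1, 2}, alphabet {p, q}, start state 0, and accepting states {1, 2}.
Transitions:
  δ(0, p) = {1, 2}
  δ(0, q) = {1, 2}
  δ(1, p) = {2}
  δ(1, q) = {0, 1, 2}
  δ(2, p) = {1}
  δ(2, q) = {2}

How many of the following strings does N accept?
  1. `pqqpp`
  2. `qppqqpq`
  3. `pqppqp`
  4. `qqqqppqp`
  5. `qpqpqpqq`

`pqqpp`: accepted
`qppqqpq`: accepted
`pqppqp`: accepted
`qqqqppqp`: accepted
`qpqpqpqq`: accepted

5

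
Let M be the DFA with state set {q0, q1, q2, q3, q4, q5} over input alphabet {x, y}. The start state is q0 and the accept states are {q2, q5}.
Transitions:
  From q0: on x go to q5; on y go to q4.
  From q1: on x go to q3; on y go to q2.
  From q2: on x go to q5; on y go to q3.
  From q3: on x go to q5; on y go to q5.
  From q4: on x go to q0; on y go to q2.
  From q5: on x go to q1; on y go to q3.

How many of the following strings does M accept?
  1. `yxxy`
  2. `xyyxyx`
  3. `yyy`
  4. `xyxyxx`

`yxxy`: rejected
`xyyxyx`: accepted
`yyy`: rejected
`xyxyxx`: rejected

1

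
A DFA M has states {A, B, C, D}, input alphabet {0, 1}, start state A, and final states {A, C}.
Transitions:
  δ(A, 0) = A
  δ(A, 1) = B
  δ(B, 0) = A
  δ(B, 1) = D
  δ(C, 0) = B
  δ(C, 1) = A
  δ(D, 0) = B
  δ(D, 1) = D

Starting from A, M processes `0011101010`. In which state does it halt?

A --0--> A
A --0--> A
A --1--> B
B --1--> D
D --1--> D
D --0--> B
B --1--> D
D --0--> B
B --1--> D
D --0--> B

B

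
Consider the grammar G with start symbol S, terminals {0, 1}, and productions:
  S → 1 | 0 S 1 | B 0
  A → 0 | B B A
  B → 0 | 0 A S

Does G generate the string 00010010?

S ⇒ B0 ⇒ 0AS0 ⇒ 0BBAS0 ⇒ 00ASBAS0 ⇒ 000SBAS0 ⇒ 0001BAS0 ⇒ 00010AS0 ⇒ 000100S0 ⇒ 00010010

yes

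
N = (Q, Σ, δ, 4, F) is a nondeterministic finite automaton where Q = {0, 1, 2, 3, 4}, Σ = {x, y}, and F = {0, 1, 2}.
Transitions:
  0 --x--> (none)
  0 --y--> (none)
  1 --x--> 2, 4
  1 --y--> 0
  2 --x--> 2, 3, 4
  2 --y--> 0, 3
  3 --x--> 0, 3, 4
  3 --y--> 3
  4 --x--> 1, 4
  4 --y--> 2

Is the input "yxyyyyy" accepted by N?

rejected

Start: {4}
read y: {2}
read x: {2, 3, 4}
read y: {0, 2, 3}
read y: {0, 3}
read y: {3}
read y: {3}
read y: {3}
Reachable ∩ accepting = {} — empty.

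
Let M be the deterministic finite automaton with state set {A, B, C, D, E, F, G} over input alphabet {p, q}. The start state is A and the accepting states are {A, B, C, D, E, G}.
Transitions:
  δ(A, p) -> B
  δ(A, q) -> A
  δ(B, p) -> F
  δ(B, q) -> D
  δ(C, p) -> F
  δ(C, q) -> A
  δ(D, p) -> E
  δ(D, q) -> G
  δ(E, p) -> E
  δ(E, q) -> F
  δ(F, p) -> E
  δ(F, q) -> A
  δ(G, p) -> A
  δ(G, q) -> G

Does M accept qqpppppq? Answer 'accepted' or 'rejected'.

A --q--> A
A --q--> A
A --p--> B
B --p--> F
F --p--> E
E --p--> E
E --p--> E
E --q--> F
End in state F, which is not an accepting state.

rejected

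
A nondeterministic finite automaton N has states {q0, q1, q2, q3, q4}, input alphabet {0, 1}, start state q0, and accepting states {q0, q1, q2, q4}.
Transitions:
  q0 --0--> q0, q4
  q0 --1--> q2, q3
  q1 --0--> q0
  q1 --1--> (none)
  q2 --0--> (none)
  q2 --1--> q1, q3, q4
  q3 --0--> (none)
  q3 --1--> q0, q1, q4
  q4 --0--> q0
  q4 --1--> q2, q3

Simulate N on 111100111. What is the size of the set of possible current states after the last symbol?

Start: {q0}
read 1: {q2, q3}
read 1: {q0, q1, q3, q4}
read 1: {q0, q1, q2, q3, q4}
read 1: {q0, q1, q2, q3, q4}
read 0: {q0, q4}
read 0: {q0, q4}
read 1: {q2, q3}
read 1: {q0, q1, q3, q4}
read 1: {q0, q1, q2, q3, q4}
Final reachable set {q0, q1, q2, q3, q4} has 5 states.

5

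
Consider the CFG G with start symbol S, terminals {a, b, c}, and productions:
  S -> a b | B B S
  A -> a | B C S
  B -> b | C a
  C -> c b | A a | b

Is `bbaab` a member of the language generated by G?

yes

S ⇒ BBS ⇒ bBS ⇒ bCaS ⇒ bbaS ⇒ bbaab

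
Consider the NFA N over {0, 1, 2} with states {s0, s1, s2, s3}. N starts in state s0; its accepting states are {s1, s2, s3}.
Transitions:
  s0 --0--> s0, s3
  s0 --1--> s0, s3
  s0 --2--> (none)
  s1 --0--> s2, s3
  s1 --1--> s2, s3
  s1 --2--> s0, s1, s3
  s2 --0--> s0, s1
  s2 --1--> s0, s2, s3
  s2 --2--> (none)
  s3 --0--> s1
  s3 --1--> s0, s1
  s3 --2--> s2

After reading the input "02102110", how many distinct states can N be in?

Start: {s0}
read 0: {s0, s3}
read 2: {s2}
read 1: {s0, s2, s3}
read 0: {s0, s1, s3}
read 2: {s0, s1, s2, s3}
read 1: {s0, s1, s2, s3}
read 1: {s0, s1, s2, s3}
read 0: {s0, s1, s2, s3}
Final reachable set {s0, s1, s2, s3} has 4 states.

4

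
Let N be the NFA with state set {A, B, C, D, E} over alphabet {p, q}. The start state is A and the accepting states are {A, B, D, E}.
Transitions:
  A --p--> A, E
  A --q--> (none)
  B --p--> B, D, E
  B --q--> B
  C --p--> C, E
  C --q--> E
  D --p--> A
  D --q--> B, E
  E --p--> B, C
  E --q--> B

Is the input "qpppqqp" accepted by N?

rejected

Start: {A}
read q: {}
The reachable set is empty and stays empty for the remaining 6 symbols.
Reachable ∩ accepting = {} — empty.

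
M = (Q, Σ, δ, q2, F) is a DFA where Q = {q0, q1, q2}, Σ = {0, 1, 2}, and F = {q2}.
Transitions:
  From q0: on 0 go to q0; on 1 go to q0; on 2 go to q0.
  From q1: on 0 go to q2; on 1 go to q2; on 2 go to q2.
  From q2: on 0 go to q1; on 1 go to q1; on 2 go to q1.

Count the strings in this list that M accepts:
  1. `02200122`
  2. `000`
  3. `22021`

`02200122`: accepted
`000`: rejected
`22021`: rejected

1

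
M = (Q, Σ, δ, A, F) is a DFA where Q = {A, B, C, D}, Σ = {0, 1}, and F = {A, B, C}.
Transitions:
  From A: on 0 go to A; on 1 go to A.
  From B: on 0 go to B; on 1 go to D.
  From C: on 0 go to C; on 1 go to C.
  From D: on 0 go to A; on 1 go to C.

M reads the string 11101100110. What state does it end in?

A --1--> A
A --1--> A
A --1--> A
A --0--> A
A --1--> A
A --1--> A
A --0--> A
A --0--> A
A --1--> A
A --1--> A
A --0--> A

A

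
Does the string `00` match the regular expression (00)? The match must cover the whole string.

yes

Split as 0·0: 0 matches 0 and 0 matches 0.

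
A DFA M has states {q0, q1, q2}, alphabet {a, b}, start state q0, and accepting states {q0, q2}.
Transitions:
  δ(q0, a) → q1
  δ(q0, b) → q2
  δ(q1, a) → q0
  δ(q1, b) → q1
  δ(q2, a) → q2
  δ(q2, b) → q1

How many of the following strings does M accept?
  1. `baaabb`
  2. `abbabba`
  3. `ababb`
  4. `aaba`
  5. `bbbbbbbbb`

2

`baaabb`: rejected
`abbabba`: accepted
`ababb`: rejected
`aaba`: accepted
`bbbbbbbbb`: rejected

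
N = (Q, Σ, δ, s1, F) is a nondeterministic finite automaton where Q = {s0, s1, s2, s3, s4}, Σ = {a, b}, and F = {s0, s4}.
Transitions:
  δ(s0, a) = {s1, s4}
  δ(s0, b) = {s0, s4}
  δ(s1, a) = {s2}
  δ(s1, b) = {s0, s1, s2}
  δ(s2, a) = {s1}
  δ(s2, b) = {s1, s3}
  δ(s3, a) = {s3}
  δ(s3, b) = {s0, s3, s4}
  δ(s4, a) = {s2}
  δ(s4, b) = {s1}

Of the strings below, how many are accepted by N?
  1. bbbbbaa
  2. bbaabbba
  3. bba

2

bbbbbaa: rejected
bbaabbba: accepted
bba: accepted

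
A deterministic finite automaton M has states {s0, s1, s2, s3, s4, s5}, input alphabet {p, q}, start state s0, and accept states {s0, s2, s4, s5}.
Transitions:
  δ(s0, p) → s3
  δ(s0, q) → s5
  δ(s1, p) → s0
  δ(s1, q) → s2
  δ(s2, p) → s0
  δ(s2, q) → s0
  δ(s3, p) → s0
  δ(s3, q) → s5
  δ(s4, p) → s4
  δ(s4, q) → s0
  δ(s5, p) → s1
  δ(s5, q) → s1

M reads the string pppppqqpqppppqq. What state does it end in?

s1

s0 --p--> s3
s3 --p--> s0
s0 --p--> s3
s3 --p--> s0
s0 --p--> s3
s3 --q--> s5
s5 --q--> s1
s1 --p--> s0
s0 --q--> s5
s5 --p--> s1
s1 --p--> s0
s0 --p--> s3
s3 --p--> s0
s0 --q--> s5
s5 --q--> s1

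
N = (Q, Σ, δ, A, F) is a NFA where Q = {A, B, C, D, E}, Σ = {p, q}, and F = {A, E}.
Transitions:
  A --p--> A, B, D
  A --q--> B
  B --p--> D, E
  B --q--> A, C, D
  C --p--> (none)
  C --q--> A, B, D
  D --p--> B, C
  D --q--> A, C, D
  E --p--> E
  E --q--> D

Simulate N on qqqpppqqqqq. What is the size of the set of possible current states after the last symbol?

4

Start: {A}
read q: {B}
read q: {A, C, D}
read q: {A, B, C, D}
read p: {A, B, C, D, E}
read p: {A, B, C, D, E}
read p: {A, B, C, D, E}
read q: {A, B, C, D}
read q: {A, B, C, D}
read q: {A, B, C, D}
read q: {A, B, C, D}
read q: {A, B, C, D}
Final reachable set {A, B, C, D} has 4 states.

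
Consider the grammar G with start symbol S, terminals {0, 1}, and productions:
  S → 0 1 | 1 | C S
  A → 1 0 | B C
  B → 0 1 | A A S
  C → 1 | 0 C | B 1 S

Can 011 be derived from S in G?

S ⇒ CS ⇒ 0CS ⇒ 01S ⇒ 011

yes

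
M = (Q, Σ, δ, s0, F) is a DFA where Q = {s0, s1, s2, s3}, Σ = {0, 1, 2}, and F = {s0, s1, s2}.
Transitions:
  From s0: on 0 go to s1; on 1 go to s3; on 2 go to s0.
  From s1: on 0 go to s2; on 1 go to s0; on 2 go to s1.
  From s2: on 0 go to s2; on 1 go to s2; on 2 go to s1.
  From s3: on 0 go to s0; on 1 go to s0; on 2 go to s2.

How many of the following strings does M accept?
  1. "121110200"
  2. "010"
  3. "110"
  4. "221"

3

"121110200": accepted
"010": accepted
"110": accepted
"221": rejected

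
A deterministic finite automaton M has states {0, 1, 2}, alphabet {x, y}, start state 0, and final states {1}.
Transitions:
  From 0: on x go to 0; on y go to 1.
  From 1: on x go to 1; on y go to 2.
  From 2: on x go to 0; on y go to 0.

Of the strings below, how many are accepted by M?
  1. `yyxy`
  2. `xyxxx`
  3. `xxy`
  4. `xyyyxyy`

`yyxy`: accepted
`xyxxx`: accepted
`xxy`: accepted
`xyyyxyy`: rejected

3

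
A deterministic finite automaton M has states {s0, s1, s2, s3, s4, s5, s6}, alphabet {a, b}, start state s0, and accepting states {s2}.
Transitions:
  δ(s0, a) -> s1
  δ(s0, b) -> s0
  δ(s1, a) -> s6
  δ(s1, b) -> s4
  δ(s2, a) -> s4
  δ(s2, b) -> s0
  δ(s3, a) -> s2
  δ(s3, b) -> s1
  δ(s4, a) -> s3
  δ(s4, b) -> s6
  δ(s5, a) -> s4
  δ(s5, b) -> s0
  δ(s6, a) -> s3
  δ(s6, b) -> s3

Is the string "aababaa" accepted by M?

s0 --a--> s1
s1 --a--> s6
s6 --b--> s3
s3 --a--> s2
s2 --b--> s0
s0 --a--> s1
s1 --a--> s6
End in state s6, which is not an accepting state.

rejected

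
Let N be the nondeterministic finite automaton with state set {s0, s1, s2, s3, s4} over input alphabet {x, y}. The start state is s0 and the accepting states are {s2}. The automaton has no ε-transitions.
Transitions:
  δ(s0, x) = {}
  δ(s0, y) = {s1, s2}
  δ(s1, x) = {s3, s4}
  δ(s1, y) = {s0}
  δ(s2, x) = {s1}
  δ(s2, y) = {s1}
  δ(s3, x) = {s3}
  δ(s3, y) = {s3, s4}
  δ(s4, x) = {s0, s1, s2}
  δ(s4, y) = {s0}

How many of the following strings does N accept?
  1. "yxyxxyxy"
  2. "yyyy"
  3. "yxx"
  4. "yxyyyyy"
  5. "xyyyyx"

"yxyxxyxy": accepted
"yyyy": accepted
"yxx": accepted
"yxyyyyy": accepted
"xyyyyx": rejected

4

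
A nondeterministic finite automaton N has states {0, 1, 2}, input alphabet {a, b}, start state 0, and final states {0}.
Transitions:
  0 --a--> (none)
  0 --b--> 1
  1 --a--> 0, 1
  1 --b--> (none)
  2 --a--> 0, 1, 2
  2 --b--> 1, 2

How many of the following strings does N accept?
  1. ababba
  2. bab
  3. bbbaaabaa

ababba: rejected
bab: rejected
bbbaaabaa: rejected

0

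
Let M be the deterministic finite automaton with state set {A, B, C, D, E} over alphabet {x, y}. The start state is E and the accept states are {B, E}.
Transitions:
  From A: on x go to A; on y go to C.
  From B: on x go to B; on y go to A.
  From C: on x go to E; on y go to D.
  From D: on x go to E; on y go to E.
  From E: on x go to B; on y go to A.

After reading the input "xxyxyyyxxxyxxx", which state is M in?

E --x--> B
B --x--> B
B --y--> A
A --x--> A
A --y--> C
C --y--> D
D --y--> E
E --x--> B
B --x--> B
B --x--> B
B --y--> A
A --x--> A
A --x--> A
A --x--> A

A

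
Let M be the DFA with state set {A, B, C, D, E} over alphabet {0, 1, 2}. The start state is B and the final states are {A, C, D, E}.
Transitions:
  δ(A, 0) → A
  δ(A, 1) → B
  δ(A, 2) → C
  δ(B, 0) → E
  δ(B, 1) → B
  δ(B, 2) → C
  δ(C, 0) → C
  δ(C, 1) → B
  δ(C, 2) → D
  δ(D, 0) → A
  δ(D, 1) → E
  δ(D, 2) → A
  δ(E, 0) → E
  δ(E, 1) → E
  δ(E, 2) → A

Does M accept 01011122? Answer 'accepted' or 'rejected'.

B --0--> E
E --1--> E
E --0--> E
E --1--> E
E --1--> E
E --1--> E
E --2--> A
A --2--> C
End in state C, which is an accepting state.

accepted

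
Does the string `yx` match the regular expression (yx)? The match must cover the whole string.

Split as y·x: y matches y and x matches x.

yes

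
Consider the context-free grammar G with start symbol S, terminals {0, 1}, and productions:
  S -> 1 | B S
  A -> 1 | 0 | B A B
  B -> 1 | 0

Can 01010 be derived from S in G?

no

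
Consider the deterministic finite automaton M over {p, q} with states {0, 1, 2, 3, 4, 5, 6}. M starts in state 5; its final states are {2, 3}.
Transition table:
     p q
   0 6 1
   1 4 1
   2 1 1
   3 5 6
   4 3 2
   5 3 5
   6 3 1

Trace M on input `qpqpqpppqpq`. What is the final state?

6

5 --q--> 5
5 --p--> 3
3 --q--> 6
6 --p--> 3
3 --q--> 6
6 --p--> 3
3 --p--> 5
5 --p--> 3
3 --q--> 6
6 --p--> 3
3 --q--> 6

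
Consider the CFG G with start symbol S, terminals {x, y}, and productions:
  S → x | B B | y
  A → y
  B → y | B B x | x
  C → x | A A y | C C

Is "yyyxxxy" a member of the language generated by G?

no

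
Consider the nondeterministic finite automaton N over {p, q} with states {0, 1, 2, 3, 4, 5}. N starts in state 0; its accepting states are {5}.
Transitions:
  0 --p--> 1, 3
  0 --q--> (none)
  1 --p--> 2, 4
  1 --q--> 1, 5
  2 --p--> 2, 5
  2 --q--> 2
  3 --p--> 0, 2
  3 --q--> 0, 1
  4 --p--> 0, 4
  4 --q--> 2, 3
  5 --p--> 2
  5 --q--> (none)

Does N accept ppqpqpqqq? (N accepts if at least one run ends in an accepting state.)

Start: {0}
read p: {1, 3}
read p: {0, 2, 4}
read q: {2, 3}
read p: {0, 2, 5}
read q: {2}
read p: {2, 5}
read q: {2}
read q: {2}
read q: {2}
Reachable ∩ accepting = {} — empty.

rejected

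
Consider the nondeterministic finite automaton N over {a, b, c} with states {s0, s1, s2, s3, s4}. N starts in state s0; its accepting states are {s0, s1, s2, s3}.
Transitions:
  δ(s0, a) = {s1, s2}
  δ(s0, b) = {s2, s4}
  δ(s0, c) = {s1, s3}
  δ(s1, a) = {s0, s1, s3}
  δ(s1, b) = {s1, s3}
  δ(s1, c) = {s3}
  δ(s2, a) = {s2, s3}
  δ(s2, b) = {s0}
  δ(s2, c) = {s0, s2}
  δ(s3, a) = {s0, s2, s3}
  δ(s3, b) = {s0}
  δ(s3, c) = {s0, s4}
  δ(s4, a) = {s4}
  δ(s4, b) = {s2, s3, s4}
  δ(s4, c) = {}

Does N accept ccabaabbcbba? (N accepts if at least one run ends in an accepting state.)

Start: {s0}
read c: {s1, s3}
read c: {s0, s3, s4}
read a: {s0, s1, s2, s3, s4}
read b: {s0, s1, s2, s3, s4}
read a: {s0, s1, s2, s3, s4}
read a: {s0, s1, s2, s3, s4}
read b: {s0, s1, s2, s3, s4}
read b: {s0, s1, s2, s3, s4}
read c: {s0, s1, s2, s3, s4}
read b: {s0, s1, s2, s3, s4}
read b: {s0, s1, s2, s3, s4}
read a: {s0, s1, s2, s3, s4}
Reachable ∩ accepting = {s0, s1, s2, s3} — nonempty.

accepted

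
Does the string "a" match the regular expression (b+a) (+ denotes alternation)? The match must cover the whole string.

The right alternative a matches a.

yes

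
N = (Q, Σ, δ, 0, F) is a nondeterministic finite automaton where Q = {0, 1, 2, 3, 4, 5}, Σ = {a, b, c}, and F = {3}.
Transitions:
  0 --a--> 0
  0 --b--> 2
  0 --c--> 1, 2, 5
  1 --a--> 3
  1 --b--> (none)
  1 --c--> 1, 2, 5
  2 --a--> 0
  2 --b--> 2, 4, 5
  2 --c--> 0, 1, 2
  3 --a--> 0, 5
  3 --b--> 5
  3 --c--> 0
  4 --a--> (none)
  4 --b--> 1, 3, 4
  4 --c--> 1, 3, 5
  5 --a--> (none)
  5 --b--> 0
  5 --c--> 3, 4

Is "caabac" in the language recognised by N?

Start: {0}
read c: {1, 2, 5}
read a: {0, 3}
read a: {0, 5}
read b: {0, 2}
read a: {0}
read c: {1, 2, 5}
Reachable ∩ accepting = {} — empty.

rejected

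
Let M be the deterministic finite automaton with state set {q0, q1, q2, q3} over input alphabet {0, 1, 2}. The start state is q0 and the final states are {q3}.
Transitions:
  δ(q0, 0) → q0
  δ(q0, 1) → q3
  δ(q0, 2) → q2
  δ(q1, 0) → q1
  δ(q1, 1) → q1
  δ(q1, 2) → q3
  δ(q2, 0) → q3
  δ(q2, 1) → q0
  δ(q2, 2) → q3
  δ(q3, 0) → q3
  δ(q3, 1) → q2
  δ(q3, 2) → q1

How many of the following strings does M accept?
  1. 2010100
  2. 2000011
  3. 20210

1

2010100: accepted
2000011: rejected
20210: rejected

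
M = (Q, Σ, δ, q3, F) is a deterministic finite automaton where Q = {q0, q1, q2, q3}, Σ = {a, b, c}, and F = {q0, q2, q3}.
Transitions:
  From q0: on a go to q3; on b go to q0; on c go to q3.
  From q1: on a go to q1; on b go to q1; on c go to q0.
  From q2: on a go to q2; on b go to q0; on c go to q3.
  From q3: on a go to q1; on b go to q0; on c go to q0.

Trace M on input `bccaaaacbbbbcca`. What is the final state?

q3

q3 --b--> q0
q0 --c--> q3
q3 --c--> q0
q0 --a--> q3
q3 --a--> q1
q1 --a--> q1
q1 --a--> q1
q1 --c--> q0
q0 --b--> q0
q0 --b--> q0
q0 --b--> q0
q0 --b--> q0
q0 --c--> q3
q3 --c--> q0
q0 --a--> q3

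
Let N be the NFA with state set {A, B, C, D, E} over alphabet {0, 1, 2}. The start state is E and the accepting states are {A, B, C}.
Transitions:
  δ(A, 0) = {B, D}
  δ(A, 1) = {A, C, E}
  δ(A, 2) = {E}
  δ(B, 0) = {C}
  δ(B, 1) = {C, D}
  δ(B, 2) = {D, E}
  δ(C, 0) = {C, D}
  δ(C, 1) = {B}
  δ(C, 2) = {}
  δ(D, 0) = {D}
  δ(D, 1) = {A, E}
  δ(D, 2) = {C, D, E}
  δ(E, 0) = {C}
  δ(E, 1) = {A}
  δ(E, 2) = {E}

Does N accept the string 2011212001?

accepted

Start: {E}
read 2: {E}
read 0: {C}
read 1: {B}
read 1: {C, D}
read 2: {C, D, E}
read 1: {A, B, E}
read 2: {D, E}
read 0: {C, D}
read 0: {C, D}
read 1: {A, B, E}
Reachable ∩ accepting = {A, B} — nonempty.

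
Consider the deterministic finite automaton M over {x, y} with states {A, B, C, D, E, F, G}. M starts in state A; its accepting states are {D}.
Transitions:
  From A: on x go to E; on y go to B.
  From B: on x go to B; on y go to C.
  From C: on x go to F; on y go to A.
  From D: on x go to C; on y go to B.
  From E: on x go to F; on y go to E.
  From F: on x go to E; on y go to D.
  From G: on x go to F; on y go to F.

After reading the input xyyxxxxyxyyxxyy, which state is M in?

A

A --x--> E
E --y--> E
E --y--> E
E --x--> F
F --x--> E
E --x--> F
F --x--> E
E --y--> E
E --x--> F
F --y--> D
D --y--> B
B --x--> B
B --x--> B
B --y--> C
C --y--> A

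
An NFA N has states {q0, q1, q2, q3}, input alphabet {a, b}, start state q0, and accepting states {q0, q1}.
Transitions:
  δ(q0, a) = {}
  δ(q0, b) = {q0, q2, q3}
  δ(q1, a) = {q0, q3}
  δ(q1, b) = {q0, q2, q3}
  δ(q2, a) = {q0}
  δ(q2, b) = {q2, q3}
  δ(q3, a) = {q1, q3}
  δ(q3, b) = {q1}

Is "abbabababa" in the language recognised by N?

rejected

Start: {q0}
read a: {}
The reachable set is empty and stays empty for the remaining 9 symbols.
Reachable ∩ accepting = {} — empty.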